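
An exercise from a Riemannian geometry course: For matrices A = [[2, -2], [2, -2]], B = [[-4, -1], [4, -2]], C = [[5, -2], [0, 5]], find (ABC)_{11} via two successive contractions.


(ABC)_{11} = sum_m (AB)_{1m} C_{m1}. First compute row 1 of AB.
(AB)_{11} = 2*-4 + -2*4 = -16
(AB)_{12} = 2*-1 + -2*-2 = 2
Now contract with column 1 of C:
(AB)_{11} * C_{11} = -16 * 5 = -80
(AB)_{12} * C_{21} = 2 * 0 = 0
(ABC)_{11} = -80 + 0 = -80

-80


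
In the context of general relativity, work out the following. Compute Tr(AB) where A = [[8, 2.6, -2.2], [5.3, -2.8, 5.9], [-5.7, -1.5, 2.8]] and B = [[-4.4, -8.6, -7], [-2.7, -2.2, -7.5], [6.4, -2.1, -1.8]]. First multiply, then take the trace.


Tr(AB) = sum_i (AB)_{ii} where (AB)_{ii} = sum_k A_{ik} B_{ki}.
(AB)_{11} = 8*-4.4 + 2.6*-2.7 + -2.2*6.4 = -56.3
(AB)_{22} = 5.3*-8.6 + -2.8*-2.2 + 5.9*-2.1 = -51.81
(AB)_{33} = -5.7*-7 + -1.5*-7.5 + 2.8*-1.8 = 46.11
Tr(AB) = -56.3 + -51.81 + 46.11 = -62

-62


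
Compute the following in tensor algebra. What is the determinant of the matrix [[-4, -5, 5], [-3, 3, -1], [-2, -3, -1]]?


Expanding along the first row, det(A) = a11*M_11 - a12*M_12 + a13*M_13, where M_1j is the (1,j) minor.
Minor M_11 = 3*-1 - -1*-3 = -6
Minor M_12 = -3*-1 - -1*-2 = 1
Minor M_13 = -3*-3 - 3*-2 = 15
det = -4*(-6) - -5*(1) + 5*(15)
    = 24 - -5 + 75
    = 104

104


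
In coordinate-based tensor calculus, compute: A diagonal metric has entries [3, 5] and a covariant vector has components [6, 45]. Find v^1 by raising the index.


To raise an index with a diagonal metric: v^i = v_i / g_{ii}.
For index 1: v_1 = 6, g_{11} = 3
v^1 = 6 / 3 = 2

2


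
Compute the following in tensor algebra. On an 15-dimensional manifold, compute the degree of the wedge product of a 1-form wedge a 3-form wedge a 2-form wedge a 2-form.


The degree of a wedge product is the sum of the degrees of the individual forms.
Degrees: 1, 3, 2, 2
Total degree = 1 + 3 + 2 + 2 = 8

8


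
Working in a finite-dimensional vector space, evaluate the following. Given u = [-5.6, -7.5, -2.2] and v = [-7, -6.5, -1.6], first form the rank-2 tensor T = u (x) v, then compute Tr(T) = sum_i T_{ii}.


The outer product gives T_{ij} = u_i v_j.
The trace (contraction) is Tr(T) = sum_i T_{ii} = sum_i u_i v_i.
Diagonal entries:
T_{11} = u_1 * v_1 = -5.6 * -7 = 39.2
T_{22} = u_2 * v_2 = -7.5 * -6.5 = 48.75
T_{33} = u_3 * v_3 = -2.2 * -1.6 = 3.52
Tr(T) = 39.2 + 48.75 + 3.52 = 91.47

91.47


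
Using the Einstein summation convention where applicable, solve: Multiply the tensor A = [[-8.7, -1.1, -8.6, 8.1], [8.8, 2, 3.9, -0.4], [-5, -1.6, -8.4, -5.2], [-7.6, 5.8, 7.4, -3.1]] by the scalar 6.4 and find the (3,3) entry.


Scalar multiplication: (cA)_{ij} = c * A_{ij}.
c = 6.4
A_{33} = -8.4
(cA)_{33} = 6.4 * -8.4 = -53.76

-53.76


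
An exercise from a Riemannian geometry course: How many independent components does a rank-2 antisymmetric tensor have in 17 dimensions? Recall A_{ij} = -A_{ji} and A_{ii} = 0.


An antisymmetric rank-2 tensor satisfies A_{ij} = -A_{ji}, so diagonal entries are zero.
The independent components are the upper-triangular entries: C(n, 2) = n(n-1)/2.
n = 17
C(17, 2) = 17 * 16 / 2 = 272 / 2 = 136

136


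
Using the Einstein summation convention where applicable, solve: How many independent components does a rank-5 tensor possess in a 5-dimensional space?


The number of components of a rank-r tensor in d dimensions is d^r.
Here d = 5 and r = 5.
5^5 = 3125

3125


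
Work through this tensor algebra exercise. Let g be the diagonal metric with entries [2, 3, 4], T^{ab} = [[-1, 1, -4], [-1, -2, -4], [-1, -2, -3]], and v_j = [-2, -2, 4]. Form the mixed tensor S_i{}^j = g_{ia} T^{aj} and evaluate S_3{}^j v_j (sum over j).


Step 1: lower the first index. For a diagonal metric, g_{ia} T^{aj} = g_{ii} T^{ij} (no sum on i).
g_{33} = 4
S_3{}^1 = 4 * T^{31} = 4 * -1 = -4
S_3{}^2 = 4 * T^{32} = 4 * -2 = -8
S_3{}^3 = 4 * T^{33} = 4 * -3 = -12
Step 2: contract S_3{}^j with v_j.
S_3{}^1 * v_1 = -4 * -2 = 8
S_3{}^2 * v_2 = -8 * -2 = 16
S_3{}^3 * v_3 = -12 * 4 = -48
Result = 8 + 16 + -48 = -24

-24


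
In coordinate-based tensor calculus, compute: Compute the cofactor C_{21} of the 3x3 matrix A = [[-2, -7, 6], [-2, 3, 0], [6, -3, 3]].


To find cofactor C_{21}, delete row 2 and column 1.
The resulting 2x2 submatrix is: [[-7, 6], [-3, 3]]
Minor M_{21} = -7*3 - 6*-3
  = -21 - -18 = -3
Sign = (-1)^(2+1) = (-1)^3 = -1
Cofactor C_{21} = -1 * -3 = 3

3


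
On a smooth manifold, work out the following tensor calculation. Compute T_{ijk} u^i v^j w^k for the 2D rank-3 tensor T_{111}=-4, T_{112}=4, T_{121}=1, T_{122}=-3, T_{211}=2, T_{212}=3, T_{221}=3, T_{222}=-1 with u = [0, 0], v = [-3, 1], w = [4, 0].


S = sum over i,j,k of T_{ijk} u_i v_j w_k. Expanding all 8 terms:
T_{111}*u_1*v_1*w_1 = -4*0*-3*4 = 0  (running total: 0)
T_{112}*u_1*v_1*w_2 = 4*0*-3*0 = 0  (running total: 0)
T_{121}*u_1*v_2*w_1 = 1*0*1*4 = 0  (running total: 0)
T_{122}*u_1*v_2*w_2 = -3*0*1*0 = 0  (running total: 0)
T_{211}*u_2*v_1*w_1 = 2*0*-3*4 = 0  (running total: 0)
T_{212}*u_2*v_1*w_2 = 3*0*-3*0 = 0  (running total: 0)
T_{221}*u_2*v_2*w_1 = 3*0*1*4 = 0  (running total: 0)
T_{222}*u_2*v_2*w_2 = -1*0*1*0 = 0  (running total: 0)
S = 0

0


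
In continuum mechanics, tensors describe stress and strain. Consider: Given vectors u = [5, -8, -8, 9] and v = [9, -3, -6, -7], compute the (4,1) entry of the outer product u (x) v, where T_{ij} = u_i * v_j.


The outer product entry T_{ij} = u_i * v_j.
We need i=4, j=1.
u_4 = 9, v_1 = 9
T_{4,1} = 9 * 9 = 81

81


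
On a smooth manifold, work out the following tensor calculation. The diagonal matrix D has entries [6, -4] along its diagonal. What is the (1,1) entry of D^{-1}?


For a diagonal matrix, the inverse has entries (D^{-1})_{ii} = 1/d_{ii}.
The diagonal entries are: d_{11} = 6, d_{22} = -4
We need (D^{-1})_{11} = 1/d_{11} = 1/6 = 1/6

1/6


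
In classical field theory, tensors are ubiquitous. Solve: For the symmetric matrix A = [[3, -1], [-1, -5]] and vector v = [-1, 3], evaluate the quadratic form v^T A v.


First compute Av:
(Av)_1 = 3*-1 + -1*3 = -6
(Av)_2 = -1*-1 + -5*3 = -14
Av = [-6, -14]
Then v^T (Av) = -1*-6 + 3*-14
= 6 + -42 = -36

-36


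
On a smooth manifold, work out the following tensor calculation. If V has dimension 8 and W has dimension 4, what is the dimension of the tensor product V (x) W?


The dimension of a tensor product is the product of dimensions.
dim(V) = 8, dim(W) = 4
dim(V (x) W) = 8 * 4 = 32

32


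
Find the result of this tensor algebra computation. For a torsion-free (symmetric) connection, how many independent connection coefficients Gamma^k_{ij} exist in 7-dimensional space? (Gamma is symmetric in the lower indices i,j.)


Christoffel symbols Gamma^k_{ij} are symmetric in i,j, so there are d * d(d+1)/2 independent symbols.
d = 7
d(d+1)/2 = 7 * 8 / 2 = 28
Total = 7 * 28 = 196

196


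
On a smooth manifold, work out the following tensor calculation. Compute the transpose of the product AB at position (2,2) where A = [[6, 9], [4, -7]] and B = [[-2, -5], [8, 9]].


(AB)^T_{ij} = (AB)_{ji} = sum_k A_{jk} B_{ki}.
For i=2, j=2 we need (AB)_{22}:
A_{21} * B_{12} = 4 * -5 = -20
A_{22} * B_{22} = -7 * 9 = -63
Sum = -20 + -63 = -83

-83


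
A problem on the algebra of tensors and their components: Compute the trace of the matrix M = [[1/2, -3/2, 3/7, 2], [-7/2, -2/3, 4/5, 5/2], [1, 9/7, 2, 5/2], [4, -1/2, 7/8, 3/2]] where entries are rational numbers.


The trace is the sum of diagonal entries.
Diagonal: M[1,1] = 1/2, M[2,2] = -2/3, M[3,3] = 2, M[4,4] = 3/2
Tr(M) = 1/2 + -2/3 + 2 + 3/2
Computing step by step:
After adding M[1,1]: 1/2
After adding M[2,2]: -1/6
After adding M[3,3]: 11/6
After adding M[4,4]: 10/3
Tr(M) = 10/3

10/3


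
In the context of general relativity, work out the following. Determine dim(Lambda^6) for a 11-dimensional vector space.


The dimension of the space of p-forms on an n-dimensional space is C(n, p).
n = 11, p = 6
C(11, 6) = 11! / (6! * 5!) = 462

462


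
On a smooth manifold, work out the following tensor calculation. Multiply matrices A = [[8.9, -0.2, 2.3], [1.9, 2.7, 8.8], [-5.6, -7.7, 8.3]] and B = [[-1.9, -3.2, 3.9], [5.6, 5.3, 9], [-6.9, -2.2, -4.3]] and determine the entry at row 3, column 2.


(AB)_{ij} = sum_k A_{ik} B_{kj}.
For i=3, j=2:
A_{31} * B_{12} = -5.6 * -3.2 = 17.92
A_{32} * B_{22} = -7.7 * 5.3 = -40.81
A_{33} * B_{32} = 8.3 * -2.2 = -18.26
Sum = 17.92 + -40.81 + -18.26 = -41.15

-41.15


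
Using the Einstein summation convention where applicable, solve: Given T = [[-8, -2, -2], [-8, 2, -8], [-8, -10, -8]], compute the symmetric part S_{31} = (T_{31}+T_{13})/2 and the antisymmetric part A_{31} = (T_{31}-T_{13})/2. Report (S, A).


T_{31} = -8
T_{13} = -2
S_{31} = (-8 + -2)/2 = -10/2 = -5
A_{31} = (-8 - -2)/2 = -6/2 = -3
Check: S + A = -5 + -3 = -8 = T_{31}.

(-5, -3)


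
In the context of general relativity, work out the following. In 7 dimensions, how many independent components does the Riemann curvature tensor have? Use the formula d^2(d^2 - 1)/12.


The Riemann tensor in d dimensions has d^2(d^2 - 1)/12 independent components.
d = 7, so d^2 = 49
d^2 - 1 = 48
d^2(d^2 - 1) = 49 * 48 = 2352
Divide by 12: 2352 / 12 = 196

196


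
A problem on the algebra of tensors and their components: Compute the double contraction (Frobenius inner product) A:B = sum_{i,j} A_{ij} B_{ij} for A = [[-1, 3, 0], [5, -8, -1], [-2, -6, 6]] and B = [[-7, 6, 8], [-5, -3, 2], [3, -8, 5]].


A:B = sum over all i,j of A_{ij} * B_{ij}.
Row 1: -1*-7=7, 3*6=18, 0*8=0 => row sum = 25
Row 2: 5*-5=-25, -8*-3=24, -1*2=-2 => row sum = -3
Row 3: -2*3=-6, -6*-8=48, 6*5=30 => row sum = 72
Total = 25 + -3 + 72 = 94

94


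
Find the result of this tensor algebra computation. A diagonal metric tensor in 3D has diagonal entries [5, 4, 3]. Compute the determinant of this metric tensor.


For a diagonal metric, the determinant is the product of diagonal entries.
Diagonal entries: 5, 4, 3
det(g) = 5 * 4 * 3 = 60

60


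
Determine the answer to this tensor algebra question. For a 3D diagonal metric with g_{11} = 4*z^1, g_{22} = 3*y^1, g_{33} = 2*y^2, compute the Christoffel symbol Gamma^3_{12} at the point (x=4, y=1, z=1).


For a diagonal metric, Gamma^k_{ij} = (1/2) g^{kk} (dg_{ik}/dx_j + dg_{jk}/dx_i - dg_{ij}/dx_k).
The metric is diagonal, so g_{ab} = 0 for a != b.
At the given point: g_{11} = 4, g_{22} = 3, g_{33} = 2
g^{33} = 1/2
dg_{13}/dx_2 = 0 (off-diagonal)
dg_{23}/dx_1 = 0 (off-diagonal)
dg_{12}/dx_3 = 0 (off-diagonal)
Numerator = 0 + 0 - 0 = 0
Gamma^3_{12} = 0 / (2 * 2) = 0

0


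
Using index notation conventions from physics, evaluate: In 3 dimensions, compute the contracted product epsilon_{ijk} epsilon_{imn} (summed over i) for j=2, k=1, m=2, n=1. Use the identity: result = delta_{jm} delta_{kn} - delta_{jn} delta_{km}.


Using the identity: epsilon_{ijk} epsilon_{imn} = delta_{jm} delta_{kn} - delta_{jn} delta_{km}.
delta_{22} = 1
delta_{11} = 1
delta_{21} = 0
delta_{12} = 0
Result = 1 * 1 - 0 * 0 = 1 - 0 = 1

1


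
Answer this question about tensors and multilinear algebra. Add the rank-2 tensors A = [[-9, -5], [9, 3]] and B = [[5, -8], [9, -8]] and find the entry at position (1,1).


Tensor addition is component-wise: (A + B)_{ij} = A_{ij} + B_{ij}.
A_{11} = -9
B_{11} = 5
(A + B)_{11} = -9 + 5 = -4

-4


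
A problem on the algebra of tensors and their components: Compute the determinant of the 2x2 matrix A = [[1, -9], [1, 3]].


For a 2x2 matrix [[a, b], [c, d]], det = a*d - b*c.
a = 1, b = -9, c = 1, d = 3
a*d = 1 * 3 = 3
b*c = -9 * 1 = -9
det = 3 - -9 = 12

12


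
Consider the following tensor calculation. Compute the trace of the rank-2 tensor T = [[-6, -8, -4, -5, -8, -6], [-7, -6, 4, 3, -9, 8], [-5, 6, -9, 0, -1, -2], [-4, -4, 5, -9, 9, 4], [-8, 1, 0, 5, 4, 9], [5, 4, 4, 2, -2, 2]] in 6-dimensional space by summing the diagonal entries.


The contraction (trace) of a rank-2 tensor is the sum of its diagonal elements.
Diagonal entries: A[1,1] = -6, A[2,2] = -6, A[3,3] = -9, A[4,4] = -9, A[5,5] = 4, A[6,6] = 2
Tr(A) = -6 + -6 + -9 + -9 + 4 + 2 = -24

-24


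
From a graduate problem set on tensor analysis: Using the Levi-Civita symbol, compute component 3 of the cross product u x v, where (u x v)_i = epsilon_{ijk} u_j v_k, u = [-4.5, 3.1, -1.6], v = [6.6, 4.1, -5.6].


(u x v)_3 = sum_{j,k} epsilon_{3jk} u_j v_k. Only permutations of (1,2,3) contribute; the two non-zero terms are:
eps_{312} u_1 v_2 = 1 * -4.5 * 4.1 = -18.45
eps_{321} u_2 v_1 = -1 * 3.1 * 6.6 = -20.46
(u x v)_3 = -38.91

-38.91


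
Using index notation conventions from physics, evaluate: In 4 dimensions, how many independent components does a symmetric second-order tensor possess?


A symmetric rank-2 tensor in d dimensions has d(d+1)/2 independent components.
d = 4
d(d+1)/2 = 4 * 5 / 2 = 20 / 2 = 10

10


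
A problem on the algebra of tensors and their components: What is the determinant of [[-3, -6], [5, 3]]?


For a 2x2 matrix [[a, b], [c, d]], det = a*d - b*c.
a = -3, b = -6, c = 5, d = 3
a*d = -3 * 3 = -9
b*c = -6 * 5 = -30
det = -9 - -30 = 21

21


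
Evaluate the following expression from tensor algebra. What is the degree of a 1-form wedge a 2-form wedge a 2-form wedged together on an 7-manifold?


The degree of a wedge product is the sum of the degrees of the individual forms.
Degrees: 1, 2, 2
Total degree = 1 + 2 + 2 = 5

5


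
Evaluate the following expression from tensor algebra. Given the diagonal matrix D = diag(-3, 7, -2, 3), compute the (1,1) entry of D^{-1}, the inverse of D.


For a diagonal matrix, the inverse has entries (D^{-1})_{ii} = 1/d_{ii}.
The diagonal entries are: d_{11} = -3, d_{22} = 7, d_{33} = -2, d_{44} = 3
We need (D^{-1})_{11} = 1/d_{11} = 1/-3 = -1/3

-1/3


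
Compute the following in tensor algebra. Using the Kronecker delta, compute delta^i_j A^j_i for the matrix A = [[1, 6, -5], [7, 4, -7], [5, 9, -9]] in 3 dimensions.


The contraction (trace) of a rank-2 tensor is the sum of its diagonal elements.
Diagonal entries: A[1,1] = 1, A[2,2] = 4, A[3,3] = -9
Tr(A) = 1 + 4 + -9 = -4

-4


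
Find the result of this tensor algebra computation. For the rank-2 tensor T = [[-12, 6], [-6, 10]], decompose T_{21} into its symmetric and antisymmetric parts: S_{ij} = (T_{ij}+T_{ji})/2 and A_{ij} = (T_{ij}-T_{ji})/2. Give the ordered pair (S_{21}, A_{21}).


T_{21} = -6
T_{12} = 6
S_{21} = (-6 + 6)/2 = 0/2 = 0
A_{21} = (-6 - 6)/2 = -12/2 = -6
Check: S + A = 0 + -6 = -6 = T_{21}.

(0, -6)


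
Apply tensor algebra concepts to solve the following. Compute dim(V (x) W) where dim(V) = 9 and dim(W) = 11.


The dimension of a tensor product is the product of dimensions.
dim(V) = 9, dim(W) = 11
dim(V (x) W) = 9 * 11 = 99

99


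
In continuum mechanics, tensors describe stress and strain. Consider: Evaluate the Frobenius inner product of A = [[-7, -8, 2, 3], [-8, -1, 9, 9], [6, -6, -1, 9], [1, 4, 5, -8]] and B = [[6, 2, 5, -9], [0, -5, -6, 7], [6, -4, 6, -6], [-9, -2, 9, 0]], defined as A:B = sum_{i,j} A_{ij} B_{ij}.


A:B = sum over all i,j of A_{ij} * B_{ij}.
Row 1: -7*6=-42, -8*2=-16, 2*5=10, 3*-9=-27 => row sum = -75
Row 2: -8*0=0, -1*-5=5, 9*-6=-54, 9*7=63 => row sum = 14
Row 3: 6*6=36, -6*-4=24, -1*6=-6, 9*-6=-54 => row sum = 0
Row 4: 1*-9=-9, 4*-2=-8, 5*9=45, -8*0=0 => row sum = 28
Total = -75 + 14 + 0 + 28 = -33

-33


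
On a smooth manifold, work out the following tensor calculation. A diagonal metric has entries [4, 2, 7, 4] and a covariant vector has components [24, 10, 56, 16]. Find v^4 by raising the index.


To raise an index with a diagonal metric: v^i = v_i / g_{ii}.
For index 4: v_4 = 16, g_{44} = 4
v^4 = 16 / 4 = 4

4


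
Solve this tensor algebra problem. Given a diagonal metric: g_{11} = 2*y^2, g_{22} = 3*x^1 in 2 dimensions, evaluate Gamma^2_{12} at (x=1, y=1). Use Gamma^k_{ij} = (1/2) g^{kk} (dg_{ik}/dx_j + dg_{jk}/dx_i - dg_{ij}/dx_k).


For a diagonal metric, Gamma^k_{ij} = (1/2) g^{kk} (dg_{ik}/dx_j + dg_{jk}/dx_i - dg_{ij}/dx_k).
The metric is diagonal, so g_{ab} = 0 for a != b.
At the given point: g_{11} = 2, g_{22} = 3
g^{22} = 1/3
dg_{12}/dx_2 = 0 (off-diagonal)
dg_{22}/dx_1 = dg_{22}/dx_1 = 3
dg_{12}/dx_2 = 0 (off-diagonal)
Numerator = 0 + 3 - 0 = 3
Gamma^2_{12} = 3 / (2 * 3) = 1/2

1/2


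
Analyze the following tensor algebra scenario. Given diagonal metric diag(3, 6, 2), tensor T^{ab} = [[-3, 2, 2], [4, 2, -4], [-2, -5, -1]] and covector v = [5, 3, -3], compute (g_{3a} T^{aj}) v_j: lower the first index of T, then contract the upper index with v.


Step 1: lower the first index. For a diagonal metric, g_{ia} T^{aj} = g_{ii} T^{ij} (no sum on i).
g_{33} = 2
S_3{}^1 = 2 * T^{31} = 2 * -2 = -4
S_3{}^2 = 2 * T^{32} = 2 * -5 = -10
S_3{}^3 = 2 * T^{33} = 2 * -1 = -2
Step 2: contract S_3{}^j with v_j.
S_3{}^1 * v_1 = -4 * 5 = -20
S_3{}^2 * v_2 = -10 * 3 = -30
S_3{}^3 * v_3 = -2 * -3 = 6
Result = -20 + -30 + 6 = -44

-44


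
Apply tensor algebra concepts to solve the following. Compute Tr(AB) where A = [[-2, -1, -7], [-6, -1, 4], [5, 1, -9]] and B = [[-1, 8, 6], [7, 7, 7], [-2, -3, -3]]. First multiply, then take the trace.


Tr(AB) = sum_i (AB)_{ii} where (AB)_{ii} = sum_k A_{ik} B_{ki}.
(AB)_{11} = -2*-1 + -1*7 + -7*-2 = 9
(AB)_{22} = -6*8 + -1*7 + 4*-3 = -67
(AB)_{33} = 5*6 + 1*7 + -9*-3 = 64
Tr(AB) = 9 + -67 + 64 = 6

6


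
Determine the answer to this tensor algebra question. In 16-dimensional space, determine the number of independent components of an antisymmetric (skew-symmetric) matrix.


An antisymmetric rank-2 tensor satisfies A_{ij} = -A_{ji}, so diagonal entries are zero.
The independent components are the upper-triangular entries: C(n, 2) = n(n-1)/2.
n = 16
C(16, 2) = 16 * 15 / 2 = 240 / 2 = 120

120


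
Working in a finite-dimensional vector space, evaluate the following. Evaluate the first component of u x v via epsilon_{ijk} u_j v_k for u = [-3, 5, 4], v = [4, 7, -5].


(u x v)_1 = sum_{j,k} epsilon_{1jk} u_j v_k. Only permutations of (1,2,3) contribute; the two non-zero terms are:
eps_{123} u_2 v_3 = 1 * 5 * -5 = -25
eps_{132} u_3 v_2 = -1 * 4 * 7 = -28
(u x v)_1 = -53

-53


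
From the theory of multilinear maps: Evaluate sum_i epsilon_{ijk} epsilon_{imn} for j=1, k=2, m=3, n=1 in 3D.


Using the identity: epsilon_{ijk} epsilon_{imn} = delta_{jm} delta_{kn} - delta_{jn} delta_{km}.
delta_{13} = 0
delta_{21} = 0
delta_{11} = 1
delta_{23} = 0
Result = 0 * 0 - 1 * 0 = 0 - 0 = 0

0


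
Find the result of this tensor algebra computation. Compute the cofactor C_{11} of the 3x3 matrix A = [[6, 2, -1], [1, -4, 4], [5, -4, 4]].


To find cofactor C_{11}, delete row 1 and column 1.
The resulting 2x2 submatrix is: [[-4, 4], [-4, 4]]
Minor M_{11} = -4*4 - 4*-4
  = -16 - -16 = 0
Sign = (-1)^(1+1) = (-1)^2 = 1
Cofactor C_{11} = 1 * 0 = 0

0


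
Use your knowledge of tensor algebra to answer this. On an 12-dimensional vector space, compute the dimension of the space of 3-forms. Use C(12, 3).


The dimension of the space of p-forms on an n-dimensional space is C(n, p).
n = 12, p = 3
C(12, 3) = 12! / (3! * 9!) = 220

220


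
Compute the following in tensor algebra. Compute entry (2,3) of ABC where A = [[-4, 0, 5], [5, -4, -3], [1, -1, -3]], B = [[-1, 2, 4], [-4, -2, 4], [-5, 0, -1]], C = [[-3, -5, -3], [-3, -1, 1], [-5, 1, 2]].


(ABC)_{23} = sum_m (AB)_{2m} C_{m3}. First compute row 2 of AB.
(AB)_{21} = 5*-1 + -4*-4 + -3*-5 = 26
(AB)_{22} = 5*2 + -4*-2 + -3*0 = 18
(AB)_{23} = 5*4 + -4*4 + -3*-1 = 7
Now contract with column 3 of C:
(AB)_{21} * C_{13} = 26 * -3 = -78
(AB)_{22} * C_{23} = 18 * 1 = 18
(AB)_{23} * C_{33} = 7 * 2 = 14
(ABC)_{23} = -78 + 18 + 14 = -46

-46


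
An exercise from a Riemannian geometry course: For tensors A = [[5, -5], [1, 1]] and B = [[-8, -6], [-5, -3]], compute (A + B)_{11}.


Tensor addition is component-wise: (A + B)_{ij} = A_{ij} + B_{ij}.
A_{11} = 5
B_{11} = -8
(A + B)_{11} = 5 + -8 = -3

-3


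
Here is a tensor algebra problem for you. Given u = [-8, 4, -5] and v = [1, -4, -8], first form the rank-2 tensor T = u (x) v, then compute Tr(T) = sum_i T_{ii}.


The outer product gives T_{ij} = u_i v_j.
The trace (contraction) is Tr(T) = sum_i T_{ii} = sum_i u_i v_i.
Diagonal entries:
T_{11} = u_1 * v_1 = -8 * 1 = -8
T_{22} = u_2 * v_2 = 4 * -4 = -16
T_{33} = u_3 * v_3 = -5 * -8 = 40
Tr(T) = -8 + -16 + 40 = 16

16


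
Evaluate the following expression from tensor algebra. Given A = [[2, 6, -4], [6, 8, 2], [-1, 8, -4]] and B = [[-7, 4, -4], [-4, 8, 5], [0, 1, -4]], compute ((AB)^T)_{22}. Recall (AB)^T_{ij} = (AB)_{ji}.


(AB)^T_{ij} = (AB)_{ji} = sum_k A_{jk} B_{ki}.
For i=2, j=2 we need (AB)_{22}:
A_{21} * B_{12} = 6 * 4 = 24
A_{22} * B_{22} = 8 * 8 = 64
A_{23} * B_{32} = 2 * 1 = 2
Sum = 24 + 64 + 2 = 90

90


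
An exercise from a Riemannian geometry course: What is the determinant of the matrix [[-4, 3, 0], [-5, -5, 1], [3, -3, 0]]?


Expanding along the first row, det(A) = a11*M_11 - a12*M_12 + a13*M_13, where M_1j is the (1,j) minor.
Minor M_11 = -5*0 - 1*-3 = 3
Minor M_12 = -5*0 - 1*3 = -3
Minor M_13 = -5*-3 - -5*3 = 30
det = -4*(3) - 3*(-3) + 0*(30)
    = -12 - -9 + 0
    = -3

-3


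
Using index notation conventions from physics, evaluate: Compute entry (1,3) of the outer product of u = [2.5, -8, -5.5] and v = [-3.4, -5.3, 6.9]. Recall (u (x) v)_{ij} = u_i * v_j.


The outer product entry T_{ij} = u_i * v_j.
We need i=1, j=3.
u_1 = 2.5, v_3 = 6.9
T_{1,3} = 2.5 * 6.9 = 17.25

17.25


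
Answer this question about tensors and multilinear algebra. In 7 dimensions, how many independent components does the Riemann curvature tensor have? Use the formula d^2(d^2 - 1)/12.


The Riemann tensor in d dimensions has d^2(d^2 - 1)/12 independent components.
d = 7, so d^2 = 49
d^2 - 1 = 48
d^2(d^2 - 1) = 49 * 48 = 2352
Divide by 12: 2352 / 12 = 196

196


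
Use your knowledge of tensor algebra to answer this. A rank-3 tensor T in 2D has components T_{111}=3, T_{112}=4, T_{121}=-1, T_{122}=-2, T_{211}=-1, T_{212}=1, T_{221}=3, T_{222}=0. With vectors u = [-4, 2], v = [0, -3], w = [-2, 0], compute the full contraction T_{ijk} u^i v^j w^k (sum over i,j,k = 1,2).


S = sum over i,j,k of T_{ijk} u_i v_j w_k. Expanding all 8 terms:
T_{111}*u_1*v_1*w_1 = 3*-4*0*-2 = 0  (running total: 0)
T_{112}*u_1*v_1*w_2 = 4*-4*0*0 = 0  (running total: 0)
T_{121}*u_1*v_2*w_1 = -1*-4*-3*-2 = 24  (running total: 24)
T_{122}*u_1*v_2*w_2 = -2*-4*-3*0 = 0  (running total: 24)
T_{211}*u_2*v_1*w_1 = -1*2*0*-2 = 0  (running total: 24)
T_{212}*u_2*v_1*w_2 = 1*2*0*0 = 0  (running total: 24)
T_{221}*u_2*v_2*w_1 = 3*2*-3*-2 = 36  (running total: 60)
T_{222}*u_2*v_2*w_2 = 0*2*-3*0 = 0  (running total: 60)
S = 60

60


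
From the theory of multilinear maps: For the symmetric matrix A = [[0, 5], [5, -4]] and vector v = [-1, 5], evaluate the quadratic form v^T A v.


First compute Av:
(Av)_1 = 0*-1 + 5*5 = 25
(Av)_2 = 5*-1 + -4*5 = -25
Av = [25, -25]
Then v^T (Av) = -1*25 + 5*-25
= -25 + -125 = -150

-150


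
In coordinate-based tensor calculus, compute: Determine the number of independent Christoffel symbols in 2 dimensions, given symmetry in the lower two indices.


Christoffel symbols Gamma^k_{ij} are symmetric in i,j, so there are d * d(d+1)/2 independent symbols.
d = 2
d(d+1)/2 = 2 * 3 / 2 = 3
Total = 2 * 3 = 6

6


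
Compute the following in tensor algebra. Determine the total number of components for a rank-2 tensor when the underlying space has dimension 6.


The number of components of a rank-r tensor in d dimensions is d^r.
Here d = 6 and r = 2.
6^2 = 36

36


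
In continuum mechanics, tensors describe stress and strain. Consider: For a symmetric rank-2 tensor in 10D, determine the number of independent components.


A symmetric rank-2 tensor in d dimensions has d(d+1)/2 independent components.
d = 10
d(d+1)/2 = 10 * 11 / 2 = 110 / 2 = 55

55


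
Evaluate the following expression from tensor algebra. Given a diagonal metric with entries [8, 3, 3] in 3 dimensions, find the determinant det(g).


For a diagonal metric, the determinant is the product of diagonal entries.
Diagonal entries: 8, 3, 3
det(g) = 8 * 3 * 3 = 72

72


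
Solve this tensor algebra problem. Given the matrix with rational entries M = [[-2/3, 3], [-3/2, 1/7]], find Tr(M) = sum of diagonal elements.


The trace is the sum of diagonal entries.
Diagonal: M[1,1] = -2/3, M[2,2] = 1/7
Tr(M) = -2/3 + 1/7
Computing step by step:
After adding M[1,1]: -2/3
After adding M[2,2]: -11/21
Tr(M) = -11/21

-11/21


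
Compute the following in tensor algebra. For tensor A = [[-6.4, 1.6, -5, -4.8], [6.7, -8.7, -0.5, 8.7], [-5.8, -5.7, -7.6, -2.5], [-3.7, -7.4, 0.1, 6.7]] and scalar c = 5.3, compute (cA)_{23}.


Scalar multiplication: (cA)_{ij} = c * A_{ij}.
c = 5.3
A_{23} = -0.5
(cA)_{23} = 5.3 * -0.5 = -2.65

-2.65


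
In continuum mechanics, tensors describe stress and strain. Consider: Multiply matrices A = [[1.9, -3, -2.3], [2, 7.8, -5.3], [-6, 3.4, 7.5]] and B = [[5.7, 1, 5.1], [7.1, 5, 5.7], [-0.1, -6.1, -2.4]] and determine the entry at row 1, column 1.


(AB)_{ij} = sum_k A_{ik} B_{kj}.
For i=1, j=1:
A_{11} * B_{11} = 1.9 * 5.7 = 10.83
A_{12} * B_{21} = -3 * 7.1 = -21.3
A_{13} * B_{31} = -2.3 * -0.1 = 0.23
Sum = 10.83 + -21.3 + 0.23 = -10.24

-10.24


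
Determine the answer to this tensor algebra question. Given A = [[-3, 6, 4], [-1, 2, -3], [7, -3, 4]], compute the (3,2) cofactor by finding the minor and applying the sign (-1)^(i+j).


To find cofactor C_{32}, delete row 3 and column 2.
The resulting 2x2 submatrix is: [[-3, 4], [-1, -3]]
Minor M_{32} = -3*-3 - 4*-1
  = 9 - -4 = 13
Sign = (-1)^(3+2) = (-1)^5 = -1
Cofactor C_{32} = -1 * 13 = -13

-13


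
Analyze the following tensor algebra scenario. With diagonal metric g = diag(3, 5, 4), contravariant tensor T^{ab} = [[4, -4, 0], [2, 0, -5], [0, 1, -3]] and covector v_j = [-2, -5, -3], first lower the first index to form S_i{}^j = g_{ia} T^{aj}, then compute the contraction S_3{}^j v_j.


Step 1: lower the first index. For a diagonal metric, g_{ia} T^{aj} = g_{ii} T^{ij} (no sum on i).
g_{33} = 4
S_3{}^1 = 4 * T^{31} = 4 * 0 = 0
S_3{}^2 = 4 * T^{32} = 4 * 1 = 4
S_3{}^3 = 4 * T^{33} = 4 * -3 = -12
Step 2: contract S_3{}^j with v_j.
S_3{}^1 * v_1 = 0 * -2 = 0
S_3{}^2 * v_2 = 4 * -5 = -20
S_3{}^3 * v_3 = -12 * -3 = 36
Result = 0 + -20 + 36 = 16

16


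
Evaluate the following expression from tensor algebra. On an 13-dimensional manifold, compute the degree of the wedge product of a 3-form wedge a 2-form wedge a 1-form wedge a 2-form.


The degree of a wedge product is the sum of the degrees of the individual forms.
Degrees: 3, 2, 1, 2
Total degree = 3 + 2 + 1 + 2 = 8

8


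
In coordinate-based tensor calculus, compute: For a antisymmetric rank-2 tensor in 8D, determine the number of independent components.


A antisymmetric rank-2 tensor in d dimensions has d(d-1)/2 independent components.
d = 8
d(d-1)/2 = 8 * 7 / 2 = 56 / 2 = 28

28


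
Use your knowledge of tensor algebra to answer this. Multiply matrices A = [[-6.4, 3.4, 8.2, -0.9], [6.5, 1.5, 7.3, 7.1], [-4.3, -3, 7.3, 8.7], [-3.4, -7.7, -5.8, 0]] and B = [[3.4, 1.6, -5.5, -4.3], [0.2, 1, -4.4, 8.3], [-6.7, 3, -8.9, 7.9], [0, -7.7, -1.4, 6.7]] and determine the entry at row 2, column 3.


(AB)_{ij} = sum_k A_{ik} B_{kj}.
For i=2, j=3:
A_{21} * B_{13} = 6.5 * -5.5 = -35.75
A_{22} * B_{23} = 1.5 * -4.4 = -6.6
A_{23} * B_{33} = 7.3 * -8.9 = -64.97
A_{24} * B_{43} = 7.1 * -1.4 = -9.94
Sum = -35.75 + -6.6 + -64.97 + -9.94 = -117.26

-117.26


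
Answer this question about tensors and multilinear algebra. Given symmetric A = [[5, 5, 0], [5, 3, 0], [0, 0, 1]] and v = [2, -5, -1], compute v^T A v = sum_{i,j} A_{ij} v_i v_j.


First compute Av:
(Av)_1 = 5*2 + 5*-5 + 0*-1 = -15
(Av)_2 = 5*2 + 3*-5 + 0*-1 = -5
(Av)_3 = 0*2 + 0*-5 + 1*-1 = -1
Av = [-15, -5, -1]
Then v^T (Av) = 2*-15 + -5*-5 + -1*-1
= -30 + 25 + 1 = -4

-4


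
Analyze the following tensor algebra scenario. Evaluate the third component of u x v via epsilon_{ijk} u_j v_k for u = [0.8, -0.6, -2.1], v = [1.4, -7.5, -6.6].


(u x v)_3 = sum_{j,k} epsilon_{3jk} u_j v_k. Only permutations of (1,2,3) contribute; the two non-zero terms are:
eps_{312} u_1 v_2 = 1 * 0.8 * -7.5 = -6
eps_{321} u_2 v_1 = -1 * -0.6 * 1.4 = 0.84
(u x v)_3 = -5.16

-5.16


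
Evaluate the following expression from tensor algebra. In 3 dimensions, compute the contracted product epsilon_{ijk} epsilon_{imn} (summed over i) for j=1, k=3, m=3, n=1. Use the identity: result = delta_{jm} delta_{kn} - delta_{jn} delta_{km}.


Using the identity: epsilon_{ijk} epsilon_{imn} = delta_{jm} delta_{kn} - delta_{jn} delta_{km}.
delta_{13} = 0
delta_{31} = 0
delta_{11} = 1
delta_{33} = 1
Result = 0 * 0 - 1 * 1 = 0 - 1 = -1

-1


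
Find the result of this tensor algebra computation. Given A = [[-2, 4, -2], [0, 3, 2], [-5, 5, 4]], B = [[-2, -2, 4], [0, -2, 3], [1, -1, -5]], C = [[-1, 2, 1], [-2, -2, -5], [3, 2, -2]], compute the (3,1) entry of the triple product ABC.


(ABC)_{31} = sum_m (AB)_{3m} C_{m1}. First compute row 3 of AB.
(AB)_{31} = -5*-2 + 5*0 + 4*1 = 14
(AB)_{32} = -5*-2 + 5*-2 + 4*-1 = -4
(AB)_{33} = -5*4 + 5*3 + 4*-5 = -25
Now contract with column 1 of C:
(AB)_{31} * C_{11} = 14 * -1 = -14
(AB)_{32} * C_{21} = -4 * -2 = 8
(AB)_{33} * C_{31} = -25 * 3 = -75
(ABC)_{31} = -14 + 8 + -75 = -81

-81


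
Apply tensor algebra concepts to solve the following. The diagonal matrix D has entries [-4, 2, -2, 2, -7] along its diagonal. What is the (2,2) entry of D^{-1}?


For a diagonal matrix, the inverse has entries (D^{-1})_{ii} = 1/d_{ii}.
The diagonal entries are: d_{11} = -4, d_{22} = 2, d_{33} = -2, d_{44} = 2, d_{55} = -7
We need (D^{-1})_{22} = 1/d_{22} = 1/2 = 1/2

1/2


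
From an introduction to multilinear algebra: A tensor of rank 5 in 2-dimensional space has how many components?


The number of components of a rank-r tensor in d dimensions is d^r.
Here d = 2 and r = 5.
2^5 = 32

32


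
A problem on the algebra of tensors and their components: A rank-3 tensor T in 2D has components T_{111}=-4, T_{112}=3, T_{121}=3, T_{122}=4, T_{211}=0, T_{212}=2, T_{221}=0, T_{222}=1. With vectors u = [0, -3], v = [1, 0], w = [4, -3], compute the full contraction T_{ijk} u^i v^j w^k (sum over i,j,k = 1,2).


S = sum over i,j,k of T_{ijk} u_i v_j w_k. Expanding all 8 terms:
T_{111}*u_1*v_1*w_1 = -4*0*1*4 = 0  (running total: 0)
T_{112}*u_1*v_1*w_2 = 3*0*1*-3 = 0  (running total: 0)
T_{121}*u_1*v_2*w_1 = 3*0*0*4 = 0  (running total: 0)
T_{122}*u_1*v_2*w_2 = 4*0*0*-3 = 0  (running total: 0)
T_{211}*u_2*v_1*w_1 = 0*-3*1*4 = 0  (running total: 0)
T_{212}*u_2*v_1*w_2 = 2*-3*1*-3 = 18  (running total: 18)
T_{221}*u_2*v_2*w_1 = 0*-3*0*4 = 0  (running total: 18)
T_{222}*u_2*v_2*w_2 = 1*-3*0*-3 = 0  (running total: 18)
S = 18

18


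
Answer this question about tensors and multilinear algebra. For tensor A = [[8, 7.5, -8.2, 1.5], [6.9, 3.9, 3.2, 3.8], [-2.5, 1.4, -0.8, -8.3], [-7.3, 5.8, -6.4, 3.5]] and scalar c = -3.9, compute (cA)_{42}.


Scalar multiplication: (cA)_{ij} = c * A_{ij}.
c = -3.9
A_{42} = 5.8
(cA)_{42} = -3.9 * 5.8 = -22.62

-22.62


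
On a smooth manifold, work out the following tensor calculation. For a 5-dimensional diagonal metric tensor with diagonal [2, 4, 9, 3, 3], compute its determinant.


For a diagonal metric, the determinant is the product of diagonal entries.
Diagonal entries: 2, 4, 9, 3, 3
det(g) = 2 * 4 * 9 * 3 * 3 = 648

648


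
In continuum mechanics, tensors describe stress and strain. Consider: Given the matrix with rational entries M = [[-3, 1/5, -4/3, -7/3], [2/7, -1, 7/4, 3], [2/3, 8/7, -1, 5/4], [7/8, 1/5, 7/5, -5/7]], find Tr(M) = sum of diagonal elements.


The trace is the sum of diagonal entries.
Diagonal: M[1,1] = -3, M[2,2] = -1, M[3,3] = -1, M[4,4] = -5/7
Tr(M) = -3 + -1 + -1 + -5/7
Computing step by step:
After adding M[1,1]: -3
After adding M[2,2]: -4
After adding M[3,3]: -5
After adding M[4,4]: -40/7
Tr(M) = -40/7

-40/7


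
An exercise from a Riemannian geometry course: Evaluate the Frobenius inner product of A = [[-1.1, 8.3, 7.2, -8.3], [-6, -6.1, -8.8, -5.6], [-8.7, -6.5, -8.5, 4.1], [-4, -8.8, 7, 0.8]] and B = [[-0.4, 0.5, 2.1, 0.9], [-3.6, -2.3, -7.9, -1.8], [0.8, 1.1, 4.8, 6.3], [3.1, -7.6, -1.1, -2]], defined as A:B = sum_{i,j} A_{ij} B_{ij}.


A:B = sum over all i,j of A_{ij} * B_{ij}.
Row 1: -1.1*-0.4=0.44, 8.3*0.5=4.15, 7.2*2.1=15.12, -8.3*0.9=-7.47 => row sum = 12.24
Row 2: -6*-3.6=21.6, -6.1*-2.3=14.03, -8.8*-7.9=69.52, -5.6*-1.8=10.08 => row sum = 115.23
Row 3: -8.7*0.8=-6.96, -6.5*1.1=-7.15, -8.5*4.8=-40.8, 4.1*6.3=25.83 => row sum = -29.08
Row 4: -4*3.1=-12.4, -8.8*-7.6=66.88, 7*-1.1=-7.7, 0.8*-2=-1.6 => row sum = 45.18
Total = 12.24 + 115.23 + -29.08 + 45.18 = 143.57

143.57


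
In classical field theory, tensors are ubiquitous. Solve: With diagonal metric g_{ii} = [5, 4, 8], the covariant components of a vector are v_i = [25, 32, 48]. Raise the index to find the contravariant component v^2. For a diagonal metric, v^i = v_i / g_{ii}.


To raise an index with a diagonal metric: v^i = v_i / g_{ii}.
For index 2: v_2 = 32, g_{22} = 4
v^2 = 32 / 4 = 8

8


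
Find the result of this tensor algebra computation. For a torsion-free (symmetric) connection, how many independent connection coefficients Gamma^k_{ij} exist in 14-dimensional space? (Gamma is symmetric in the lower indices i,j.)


Christoffel symbols Gamma^k_{ij} are symmetric in i,j, so there are d * d(d+1)/2 independent symbols.
d = 14
d(d+1)/2 = 14 * 15 / 2 = 105
Total = 14 * 105 = 1470

1470


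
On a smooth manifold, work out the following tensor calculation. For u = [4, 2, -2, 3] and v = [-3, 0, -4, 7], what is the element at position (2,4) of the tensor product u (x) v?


The outer product entry T_{ij} = u_i * v_j.
We need i=2, j=4.
u_2 = 2, v_4 = 7
T_{2,4} = 2 * 7 = 14

14


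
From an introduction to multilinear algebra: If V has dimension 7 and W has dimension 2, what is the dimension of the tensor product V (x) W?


The dimension of a tensor product is the product of dimensions.
dim(V) = 7, dim(W) = 2
dim(V (x) W) = 7 * 2 = 14

14


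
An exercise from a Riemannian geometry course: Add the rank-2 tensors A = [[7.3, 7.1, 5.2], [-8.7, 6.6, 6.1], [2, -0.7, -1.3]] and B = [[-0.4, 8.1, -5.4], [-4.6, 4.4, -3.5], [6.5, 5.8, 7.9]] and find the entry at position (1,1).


Tensor addition is component-wise: (A + B)_{ij} = A_{ij} + B_{ij}.
A_{11} = 7.3
B_{11} = -0.4
(A + B)_{11} = 7.3 + -0.4 = 6.9

6.9


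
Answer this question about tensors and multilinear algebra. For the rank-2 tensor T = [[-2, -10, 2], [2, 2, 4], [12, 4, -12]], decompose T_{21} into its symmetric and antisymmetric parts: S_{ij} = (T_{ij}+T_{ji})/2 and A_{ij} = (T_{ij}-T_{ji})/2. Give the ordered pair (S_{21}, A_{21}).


T_{21} = 2
T_{12} = -10
S_{21} = (2 + -10)/2 = -8/2 = -4
A_{21} = (2 - -10)/2 = 12/2 = 6
Check: S + A = -4 + 6 = 2 = T_{21}.

(-4, 6)


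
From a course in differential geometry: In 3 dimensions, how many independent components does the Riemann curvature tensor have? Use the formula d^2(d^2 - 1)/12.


The Riemann tensor in d dimensions has d^2(d^2 - 1)/12 independent components.
d = 3, so d^2 = 9
d^2 - 1 = 8
d^2(d^2 - 1) = 9 * 8 = 72
Divide by 12: 72 / 12 = 6

6


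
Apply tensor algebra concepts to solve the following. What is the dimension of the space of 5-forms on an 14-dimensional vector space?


The dimension of the space of p-forms on an n-dimensional space is C(n, p).
n = 14, p = 5
C(14, 5) = 14! / (5! * 9!) = 2002

2002


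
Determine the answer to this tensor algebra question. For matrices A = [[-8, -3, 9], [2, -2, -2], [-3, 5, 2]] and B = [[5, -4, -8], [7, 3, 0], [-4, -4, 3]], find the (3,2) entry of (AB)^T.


(AB)^T_{ij} = (AB)_{ji} = sum_k A_{jk} B_{ki}.
For i=3, j=2 we need (AB)_{23}:
A_{21} * B_{13} = 2 * -8 = -16
A_{22} * B_{23} = -2 * 0 = 0
A_{23} * B_{33} = -2 * 3 = -6
Sum = -16 + 0 + -6 = -22

-22


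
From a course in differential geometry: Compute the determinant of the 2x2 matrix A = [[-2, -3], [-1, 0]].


For a 2x2 matrix [[a, b], [c, d]], det = a*d - b*c.
a = -2, b = -3, c = -1, d = 0
a*d = -2 * 0 = 0
b*c = -3 * -1 = 3
det = 0 - 3 = -3

-3


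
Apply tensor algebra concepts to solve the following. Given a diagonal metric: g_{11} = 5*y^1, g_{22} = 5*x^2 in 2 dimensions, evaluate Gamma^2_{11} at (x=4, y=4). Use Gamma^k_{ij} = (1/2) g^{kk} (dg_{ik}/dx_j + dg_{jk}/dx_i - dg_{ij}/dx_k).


For a diagonal metric, Gamma^k_{ij} = (1/2) g^{kk} (dg_{ik}/dx_j + dg_{jk}/dx_i - dg_{ij}/dx_k).
The metric is diagonal, so g_{ab} = 0 for a != b.
At the given point: g_{11} = 20, g_{22} = 80
g^{22} = 1/80
dg_{12}/dx_1 = 0 (off-diagonal)
dg_{12}/dx_1 = 0 (off-diagonal)
dg_{11}/dx_2 = dg_{11}/dx_2 = 5
Numerator = 0 + 0 - 5 = -5
Gamma^2_{11} = -5 / (2 * 80) = -1/32

-1/32


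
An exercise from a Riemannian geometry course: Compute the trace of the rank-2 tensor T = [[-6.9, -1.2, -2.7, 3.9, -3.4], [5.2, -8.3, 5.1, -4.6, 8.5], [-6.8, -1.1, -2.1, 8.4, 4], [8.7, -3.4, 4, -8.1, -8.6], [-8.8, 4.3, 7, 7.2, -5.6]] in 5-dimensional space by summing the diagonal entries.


The contraction (trace) of a rank-2 tensor is the sum of its diagonal elements.
Diagonal entries: A[1,1] = -6.9, A[2,2] = -8.3, A[3,3] = -2.1, A[4,4] = -8.1, A[5,5] = -5.6
Tr(A) = -6.9 + -8.3 + -2.1 + -8.1 + -5.6 = -31

-31


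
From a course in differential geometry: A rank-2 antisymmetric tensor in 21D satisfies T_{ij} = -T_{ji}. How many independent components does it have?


An antisymmetric rank-2 tensor satisfies A_{ij} = -A_{ji}, so diagonal entries are zero.
The independent components are the upper-triangular entries: C(n, 2) = n(n-1)/2.
n = 21
C(21, 2) = 21 * 20 / 2 = 420 / 2 = 210

210


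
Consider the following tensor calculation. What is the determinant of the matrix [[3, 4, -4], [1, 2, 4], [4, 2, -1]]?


Expanding along the first row, det(A) = a11*M_11 - a12*M_12 + a13*M_13, where M_1j is the (1,j) minor.
Minor M_11 = 2*-1 - 4*2 = -10
Minor M_12 = 1*-1 - 4*4 = -17
Minor M_13 = 1*2 - 2*4 = -6
det = 3*(-10) - 4*(-17) + -4*(-6)
    = -30 - -68 + 24
    = 62

62


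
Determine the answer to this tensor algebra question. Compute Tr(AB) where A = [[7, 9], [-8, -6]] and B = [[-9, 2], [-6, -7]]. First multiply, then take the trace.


Tr(AB) = sum_i (AB)_{ii} where (AB)_{ii} = sum_k A_{ik} B_{ki}.
(AB)_{11} = 7*-9 + 9*-6 = -117
(AB)_{22} = -8*2 + -6*-7 = 26
Tr(AB) = -117 + 26 = -91

-91


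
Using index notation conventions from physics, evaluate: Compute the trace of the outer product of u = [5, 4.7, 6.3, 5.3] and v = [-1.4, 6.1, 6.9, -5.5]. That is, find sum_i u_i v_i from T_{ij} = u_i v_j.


The outer product gives T_{ij} = u_i v_j.
The trace (contraction) is Tr(T) = sum_i T_{ii} = sum_i u_i v_i.
Diagonal entries:
T_{11} = u_1 * v_1 = 5 * -1.4 = -7
T_{22} = u_2 * v_2 = 4.7 * 6.1 = 28.67
T_{33} = u_3 * v_3 = 6.3 * 6.9 = 43.47
T_{44} = u_4 * v_4 = 5.3 * -5.5 = -29.15
Tr(T) = -7 + 28.67 + 43.47 + -29.15 = 35.99

35.99


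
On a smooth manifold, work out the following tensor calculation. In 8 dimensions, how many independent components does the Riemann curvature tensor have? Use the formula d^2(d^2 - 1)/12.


The Riemann tensor in d dimensions has d^2(d^2 - 1)/12 independent components.
d = 8, so d^2 = 64
d^2 - 1 = 63
d^2(d^2 - 1) = 64 * 63 = 4032
Divide by 12: 4032 / 12 = 336

336


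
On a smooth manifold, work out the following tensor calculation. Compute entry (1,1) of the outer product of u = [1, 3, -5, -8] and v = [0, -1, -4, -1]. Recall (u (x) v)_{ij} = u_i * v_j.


The outer product entry T_{ij} = u_i * v_j.
We need i=1, j=1.
u_1 = 1, v_1 = 0
T_{1,1} = 1 * 0 = 0

0


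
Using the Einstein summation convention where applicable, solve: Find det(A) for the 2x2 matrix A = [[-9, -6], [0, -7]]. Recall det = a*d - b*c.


For a 2x2 matrix [[a, b], [c, d]], det = a*d - b*c.
a = -9, b = -6, c = 0, d = -7
a*d = -9 * -7 = 63
b*c = -6 * 0 = 0
det = 63 - 0 = 63

63


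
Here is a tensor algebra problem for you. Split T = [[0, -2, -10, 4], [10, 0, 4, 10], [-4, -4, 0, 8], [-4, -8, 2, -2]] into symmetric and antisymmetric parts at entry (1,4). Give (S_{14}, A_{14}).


T_{14} = 4
T_{41} = -4
S_{14} = (4 + -4)/2 = 0/2 = 0
A_{14} = (4 - -4)/2 = 8/2 = 4
Check: S + A = 0 + 4 = 4 = T_{14}.

(0, 4)
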